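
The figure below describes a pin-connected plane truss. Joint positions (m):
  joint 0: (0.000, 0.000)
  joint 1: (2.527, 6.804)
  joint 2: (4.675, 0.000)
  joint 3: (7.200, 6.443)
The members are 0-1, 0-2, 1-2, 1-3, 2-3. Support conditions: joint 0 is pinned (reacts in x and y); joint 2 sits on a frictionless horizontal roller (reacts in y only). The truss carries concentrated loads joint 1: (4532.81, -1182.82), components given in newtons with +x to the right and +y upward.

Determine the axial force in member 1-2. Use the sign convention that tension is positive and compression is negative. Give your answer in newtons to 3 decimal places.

-7588.455

N=4 nodes, M=5 members, R=3 reactions → 2N=8, M+R=8
member 0 (0-1): L=7.2581, (cx,cy)=(0.3482,0.9374)
member 1 (0-2): L=4.6750, (cx,cy)=(1.0000,0.0000)
member 2 (1-2): L=7.1350, (cx,cy)=(0.3011,-0.9536)
member 3 (1-3): L=4.6869, (cx,cy)=(0.9970,-0.0770)
member 4 (2-3): L=6.9201, (cx,cy)=(0.3649,0.9311)
solve A·x = −loads:
  F[0-1] = +6457.6174 N (tension)
  F[0-2] = +2284.5110 N (tension)
  F[1-2] = -7588.4548 N (compression)
  F[1-3] = +0.0000 N (tension)
  F[2-3] = -0.0000 N (compression)
  Rx@0 = -4532.8100 N
  Ry@0 = -6053.5918 N
  Ry@2 = +7236.4118 N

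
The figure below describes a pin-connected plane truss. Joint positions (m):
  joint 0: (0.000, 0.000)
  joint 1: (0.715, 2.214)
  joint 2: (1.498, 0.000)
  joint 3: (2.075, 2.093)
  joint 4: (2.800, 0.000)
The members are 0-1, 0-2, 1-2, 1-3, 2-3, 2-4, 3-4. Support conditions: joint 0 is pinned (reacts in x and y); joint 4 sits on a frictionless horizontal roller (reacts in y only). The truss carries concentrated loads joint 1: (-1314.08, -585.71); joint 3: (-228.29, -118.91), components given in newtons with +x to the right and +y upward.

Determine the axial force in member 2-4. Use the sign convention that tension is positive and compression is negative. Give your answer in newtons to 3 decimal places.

-336.702

N=5 nodes, M=7 members, R=3 reactions → 2N=10, M+R=10
member 0 (0-1): L=2.3266, (cx,cy)=(0.3073,0.9516)
member 1 (0-2): L=1.4980, (cx,cy)=(1.0000,0.0000)
member 2 (1-2): L=2.3484, (cx,cy)=(0.3334,-0.9428)
member 3 (1-3): L=1.3654, (cx,cy)=(0.9961,-0.0886)
member 4 (2-3): L=2.1711, (cx,cy)=(0.2658,0.9640)
member 5 (2-4): L=1.3020, (cx,cy)=(1.0000,0.0000)
member 6 (3-4): L=2.2150, (cx,cy)=(0.3273,-0.9449)
solve A·x = −loads:
  F[0-1] = -1761.9060 N (compression)
  F[0-2] = -1000.9068 N (compression)
  F[1-2] = +1119.4586 N (tension)
  F[1-3] = +400.9429 N (tension)
  F[2-3] = -1094.7716 N (compression)
  F[2-4] = -336.7016 N (compression)
  F[3-4] = +1028.6864 N (tension)
  Rx@0 = +1542.3700 N
  Ry@0 = +1676.6426 N
  Ry@4 = -972.0226 N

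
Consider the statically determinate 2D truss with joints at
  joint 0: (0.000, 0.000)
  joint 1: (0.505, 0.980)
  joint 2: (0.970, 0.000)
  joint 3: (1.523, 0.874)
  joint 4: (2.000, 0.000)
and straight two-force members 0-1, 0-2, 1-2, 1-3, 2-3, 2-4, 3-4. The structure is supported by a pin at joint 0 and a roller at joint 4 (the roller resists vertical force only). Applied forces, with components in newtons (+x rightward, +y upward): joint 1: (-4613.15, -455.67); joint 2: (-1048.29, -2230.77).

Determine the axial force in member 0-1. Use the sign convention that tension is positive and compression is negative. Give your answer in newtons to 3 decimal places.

N=5 nodes, M=7 members, R=3 reactions → 2N=10, M+R=10
member 0 (0-1): L=1.1025, (cx,cy)=(0.4581,0.8889)
member 1 (0-2): L=0.9700, (cx,cy)=(1.0000,0.0000)
member 2 (1-2): L=1.0847, (cx,cy)=(0.4287,-0.9035)
member 3 (1-3): L=1.0235, (cx,cy)=(0.9946,-0.1036)
member 4 (2-3): L=1.0343, (cx,cy)=(0.5347,0.8451)
member 5 (2-4): L=1.0300, (cx,cy)=(1.0000,0.0000)
member 6 (3-4): L=0.9957, (cx,cy)=(0.4791,-0.8778)
solve A·x = −loads:
  F[0-1] = -4218.5003 N (compression)
  F[0-2] = -3729.0918 N (compression)
  F[1-2] = +3510.7416 N (tension)
  F[1-3] = +1182.1717 N (tension)
  F[2-3] = -1113.5773 N (compression)
  F[2-4] = -580.4028 N (compression)
  F[3-4] = +1211.5369 N (tension)
  Rx@0 = +5661.4400 N
  Ry@0 = +3749.9034 N
  Ry@4 = -1063.4634 N

-4218.500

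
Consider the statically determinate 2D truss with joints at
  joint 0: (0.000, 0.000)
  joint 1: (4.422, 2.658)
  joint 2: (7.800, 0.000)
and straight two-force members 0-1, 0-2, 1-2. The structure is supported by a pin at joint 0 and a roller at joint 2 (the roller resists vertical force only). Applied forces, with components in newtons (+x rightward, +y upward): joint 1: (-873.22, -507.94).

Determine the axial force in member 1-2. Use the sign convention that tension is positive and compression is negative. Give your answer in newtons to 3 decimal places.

15.530

N=3 nodes, M=3 members, R=3 reactions → 2N=6, M+R=6
member 0 (0-1): L=5.1594, (cx,cy)=(0.8571,0.5152)
member 1 (0-2): L=7.8000, (cx,cy)=(1.0000,0.0000)
member 2 (1-2): L=4.2984, (cx,cy)=(0.7859,-0.6184)
solve A·x = −loads:
  F[0-1] = -1004.5886 N (compression)
  F[0-2] = -12.2050 N (compression)
  F[1-2] = +15.5304 N (tension)
  Rx@0 = +873.2200 N
  Ry@0 = +517.5436 N
  Ry@2 = -9.6036 N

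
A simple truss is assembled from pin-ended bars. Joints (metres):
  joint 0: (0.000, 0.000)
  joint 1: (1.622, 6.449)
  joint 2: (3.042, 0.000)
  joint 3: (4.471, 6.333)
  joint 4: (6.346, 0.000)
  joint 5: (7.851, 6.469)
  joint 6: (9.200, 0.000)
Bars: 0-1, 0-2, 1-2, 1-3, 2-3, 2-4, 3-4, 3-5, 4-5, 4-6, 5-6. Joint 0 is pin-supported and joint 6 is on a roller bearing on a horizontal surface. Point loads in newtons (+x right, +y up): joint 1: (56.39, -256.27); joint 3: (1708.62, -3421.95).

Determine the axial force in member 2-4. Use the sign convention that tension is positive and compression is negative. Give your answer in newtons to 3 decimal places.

N=7 nodes, M=11 members, R=3 reactions → 2N=14, M+R=14
member 0 (0-1): L=6.6498, (cx,cy)=(0.2439,0.9698)
member 1 (0-2): L=3.0420, (cx,cy)=(1.0000,0.0000)
member 2 (1-2): L=6.6035, (cx,cy)=(0.2150,-0.9766)
member 3 (1-3): L=2.8514, (cx,cy)=(0.9992,-0.0407)
member 4 (2-3): L=6.4922, (cx,cy)=(0.2201,0.9755)
member 5 (2-4): L=3.3040, (cx,cy)=(1.0000,0.0000)
member 6 (3-4): L=6.6047, (cx,cy)=(0.2839,-0.9589)
member 7 (3-5): L=3.3827, (cx,cy)=(0.9992,0.0402)
member 8 (4-5): L=6.6418, (cx,cy)=(0.2266,0.9740)
member 9 (4-6): L=2.8540, (cx,cy)=(1.0000,0.0000)
member 10 (5-6): L=6.6082, (cx,cy)=(0.2041,-0.9789)
solve A·x = −loads:
  F[0-1] = -777.8487 N (compression)
  F[0-2] = +1954.7392 N (tension)
  F[1-2] = +524.9841 N (tension)
  F[1-3] = -359.3082 N (compression)
  F[2-3] = -525.5926 N (compression)
  F[2-4] = +2183.3187 N (tension)
  F[3-4] = -3103.9632 N (compression)
  F[3-5] = -1303.1967 N (compression)
  F[4-5] = +3055.7427 N (tension)
  F[4-6] = +609.7223 N (tension)
  F[5-6] = -2986.7621 N (compression)
  Rx@0 = -1765.0100 N
  Ry@0 = +754.3550 N
  Ry@6 = +2923.8650 N

2183.319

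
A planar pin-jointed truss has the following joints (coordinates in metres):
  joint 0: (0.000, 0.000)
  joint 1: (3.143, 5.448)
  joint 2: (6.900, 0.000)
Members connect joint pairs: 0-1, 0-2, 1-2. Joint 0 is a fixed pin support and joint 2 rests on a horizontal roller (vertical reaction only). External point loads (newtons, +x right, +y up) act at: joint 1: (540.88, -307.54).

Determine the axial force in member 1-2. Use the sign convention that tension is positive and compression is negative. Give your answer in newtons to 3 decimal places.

N=3 nodes, M=3 members, R=3 reactions → 2N=6, M+R=6
member 0 (0-1): L=6.2896, (cx,cy)=(0.4997,0.8662)
member 1 (0-2): L=6.9000, (cx,cy)=(1.0000,0.0000)
member 2 (1-2): L=6.6178, (cx,cy)=(0.5677,-0.8232)
solve A·x = −loads:
  F[0-1] = +299.7108 N (tension)
  F[0-2] = +391.1106 N (tension)
  F[1-2] = -688.9288 N (compression)
  Rx@0 = -540.8800 N
  Ry@0 = -259.6067 N
  Ry@2 = +567.1467 N

-688.929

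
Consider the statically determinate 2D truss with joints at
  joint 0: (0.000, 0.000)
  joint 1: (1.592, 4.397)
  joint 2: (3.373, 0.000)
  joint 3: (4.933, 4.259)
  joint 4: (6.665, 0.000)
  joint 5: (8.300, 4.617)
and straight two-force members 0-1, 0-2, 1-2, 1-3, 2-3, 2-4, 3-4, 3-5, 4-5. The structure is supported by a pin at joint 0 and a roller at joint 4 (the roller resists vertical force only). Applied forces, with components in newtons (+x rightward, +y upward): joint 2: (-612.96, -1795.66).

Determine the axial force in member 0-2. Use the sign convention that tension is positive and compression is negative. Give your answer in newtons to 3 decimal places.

-291.838

N=6 nodes, M=9 members, R=3 reactions → 2N=12, M+R=12
member 0 (0-1): L=4.6763, (cx,cy)=(0.3404,0.9403)
member 1 (0-2): L=3.3730, (cx,cy)=(1.0000,0.0000)
member 2 (1-2): L=4.7440, (cx,cy)=(0.3754,-0.9269)
member 3 (1-3): L=3.3438, (cx,cy)=(0.9991,-0.0413)
member 4 (2-3): L=4.5357, (cx,cy)=(0.3439,0.9390)
member 5 (2-4): L=3.2920, (cx,cy)=(1.0000,0.0000)
member 6 (3-4): L=4.5977, (cx,cy)=(0.3767,-0.9263)
member 7 (3-5): L=3.3860, (cx,cy)=(0.9944,0.1057)
member 8 (4-5): L=4.8979, (cx,cy)=(0.3338,0.9426)
solve A·x = −loads:
  F[0-1] = -943.2625 N (compression)
  F[0-2] = -291.8378 N (compression)
  F[1-2] = +987.7490 N (tension)
  F[1-3] = -692.5343 N (compression)
  F[2-3] = +937.3456 N (tension)
  F[2-4] = +369.5562 N (tension)
  F[3-4] = -981.0111 N (compression)
  F[3-5] = +0.0000 N (tension)
  F[4-5] = -0.0000 N (compression)
  Rx@0 = +612.9600 N
  Ry@0 = +886.9186 N
  Ry@4 = +908.7414 N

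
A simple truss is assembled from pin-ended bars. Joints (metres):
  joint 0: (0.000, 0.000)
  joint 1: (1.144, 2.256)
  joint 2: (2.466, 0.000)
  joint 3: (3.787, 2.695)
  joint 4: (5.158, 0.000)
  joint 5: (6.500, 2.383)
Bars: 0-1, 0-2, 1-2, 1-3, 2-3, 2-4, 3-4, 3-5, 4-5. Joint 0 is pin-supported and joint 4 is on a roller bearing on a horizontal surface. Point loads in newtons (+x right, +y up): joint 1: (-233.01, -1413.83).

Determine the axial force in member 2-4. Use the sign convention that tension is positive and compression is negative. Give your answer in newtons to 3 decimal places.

N=6 nodes, M=9 members, R=3 reactions → 2N=12, M+R=12
member 0 (0-1): L=2.5295, (cx,cy)=(0.4523,0.8919)
member 1 (0-2): L=2.4660, (cx,cy)=(1.0000,0.0000)
member 2 (1-2): L=2.6148, (cx,cy)=(0.5056,-0.8628)
member 3 (1-3): L=2.6792, (cx,cy)=(0.9865,0.1639)
member 4 (2-3): L=3.0013, (cx,cy)=(0.4401,0.8979)
member 5 (2-4): L=2.6920, (cx,cy)=(1.0000,0.0000)
member 6 (3-4): L=3.0237, (cx,cy)=(0.4534,-0.8913)
member 7 (3-5): L=2.7309, (cx,cy)=(0.9935,-0.1142)
member 8 (4-5): L=2.7349, (cx,cy)=(0.4907,0.8713)
solve A·x = −loads:
  F[0-1] = -1347.8996 N (compression)
  F[0-2] = +376.6002 N (tension)
  F[1-2] = -289.6363 N (compression)
  F[1-3] = -233.3187 N (compression)
  F[2-3] = +278.2975 N (tension)
  F[2-4] = +107.6765 N (tension)
  F[3-4] = -237.4761 N (compression)
  F[3-5] = -0.0000 N (compression)
  F[4-5] = +0.0000 N (tension)
  Rx@0 = +233.0100 N
  Ry@0 = +1202.1683 N
  Ry@4 = +211.6617 N

107.676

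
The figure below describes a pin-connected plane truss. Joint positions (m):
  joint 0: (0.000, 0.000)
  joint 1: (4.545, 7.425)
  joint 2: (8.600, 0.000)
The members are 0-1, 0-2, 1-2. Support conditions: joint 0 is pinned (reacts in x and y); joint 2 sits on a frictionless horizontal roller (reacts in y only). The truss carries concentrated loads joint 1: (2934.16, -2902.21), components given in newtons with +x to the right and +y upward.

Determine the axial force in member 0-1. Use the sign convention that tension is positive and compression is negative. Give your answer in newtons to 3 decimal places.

N=3 nodes, M=3 members, R=3 reactions → 2N=6, M+R=6
member 0 (0-1): L=8.7056, (cx,cy)=(0.5221,0.8529)
member 1 (0-2): L=8.6000, (cx,cy)=(1.0000,0.0000)
member 2 (1-2): L=8.4601, (cx,cy)=(0.4793,-0.8776)
solve A·x = −loads:
  F[0-1] = +1365.7503 N (tension)
  F[0-2] = +2221.1330 N (tension)
  F[1-2] = -4634.0454 N (compression)
  Rx@0 = -2934.1600 N
  Ry@0 = -1164.8461 N
  Ry@2 = +4067.0561 N

1365.750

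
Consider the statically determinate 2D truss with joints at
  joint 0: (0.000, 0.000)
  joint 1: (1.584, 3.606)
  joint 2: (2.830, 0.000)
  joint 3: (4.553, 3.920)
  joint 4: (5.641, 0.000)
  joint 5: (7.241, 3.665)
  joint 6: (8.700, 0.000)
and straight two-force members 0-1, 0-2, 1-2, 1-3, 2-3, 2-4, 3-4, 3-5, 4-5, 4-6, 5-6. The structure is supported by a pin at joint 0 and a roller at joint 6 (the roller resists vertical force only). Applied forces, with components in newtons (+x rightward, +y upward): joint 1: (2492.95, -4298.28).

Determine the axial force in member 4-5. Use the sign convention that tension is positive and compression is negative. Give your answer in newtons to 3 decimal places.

N=7 nodes, M=11 members, R=3 reactions → 2N=14, M+R=14
member 0 (0-1): L=3.9386, (cx,cy)=(0.4022,0.9156)
member 1 (0-2): L=2.8300, (cx,cy)=(1.0000,0.0000)
member 2 (1-2): L=3.8152, (cx,cy)=(0.3266,-0.9452)
member 3 (1-3): L=2.9856, (cx,cy)=(0.9945,0.1052)
member 4 (2-3): L=4.2820, (cx,cy)=(0.4024,0.9155)
member 5 (2-4): L=2.8110, (cx,cy)=(1.0000,0.0000)
member 6 (3-4): L=4.0682, (cx,cy)=(0.2674,-0.9636)
member 7 (3-5): L=2.7001, (cx,cy)=(0.9955,-0.0944)
member 8 (4-5): L=3.9990, (cx,cy)=(0.4001,0.9165)
member 9 (4-6): L=3.0590, (cx,cy)=(1.0000,0.0000)
member 10 (5-6): L=3.9447, (cx,cy)=(0.3699,-0.9291)
solve A·x = −loads:
  F[0-1] = -2711.3532 N (compression)
  F[0-2] = +3583.3938 N (tension)
  F[1-2] = -2240.3099 N (compression)
  F[1-3] = -2867.6387 N (compression)
  F[2-3] = +2312.9829 N (tension)
  F[2-4] = +1921.0218 N (tension)
  F[3-4] = -1741.2310 N (compression)
  F[3-5] = -1461.8793 N (compression)
  F[4-5] = +1830.7204 N (tension)
  F[4-6] = +722.8790 N (tension)
  F[5-6] = -1954.4645 N (compression)
  Rx@0 = -2492.9500 N
  Ry@0 = +2482.4118 N
  Ry@6 = +1815.8682 N

1830.720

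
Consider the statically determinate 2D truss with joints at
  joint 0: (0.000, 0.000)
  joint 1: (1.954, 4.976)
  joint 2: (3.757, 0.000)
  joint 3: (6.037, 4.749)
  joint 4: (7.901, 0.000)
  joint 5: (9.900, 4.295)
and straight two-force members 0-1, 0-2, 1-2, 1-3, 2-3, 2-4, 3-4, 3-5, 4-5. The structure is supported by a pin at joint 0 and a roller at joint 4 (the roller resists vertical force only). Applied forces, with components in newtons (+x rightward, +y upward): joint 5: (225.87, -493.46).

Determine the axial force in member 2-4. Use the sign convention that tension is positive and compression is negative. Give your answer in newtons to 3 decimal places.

N=6 nodes, M=9 members, R=3 reactions → 2N=12, M+R=12
member 0 (0-1): L=5.3459, (cx,cy)=(0.3655,0.9308)
member 1 (0-2): L=3.7570, (cx,cy)=(1.0000,0.0000)
member 2 (1-2): L=5.2926, (cx,cy)=(0.3407,-0.9402)
member 3 (1-3): L=4.0893, (cx,cy)=(0.9985,-0.0555)
member 4 (2-3): L=5.2680, (cx,cy)=(0.4328,0.9015)
member 5 (2-4): L=4.1440, (cx,cy)=(1.0000,0.0000)
member 6 (3-4): L=5.1017, (cx,cy)=(0.3654,-0.9309)
member 7 (3-5): L=3.8896, (cx,cy)=(0.9932,-0.1167)
member 8 (4-5): L=4.7374, (cx,cy)=(0.4220,0.9066)
solve A·x = −loads:
  F[0-1] = +266.0401 N (tension)
  F[0-2] = +128.6288 N (tension)
  F[1-2] = -274.6697 N (compression)
  F[1-3] = +191.1064 N (tension)
  F[2-3] = +286.4601 N (tension)
  F[2-4] = -88.9232 N (compression)
  F[3-4] = -320.5545 N (compression)
  F[3-5] = +434.8859 N (tension)
  F[4-5] = -488.2996 N (compression)
  Rx@0 = -225.8700 N
  Ry@0 = -247.6317 N
  Ry@4 = +741.0917 N

-88.923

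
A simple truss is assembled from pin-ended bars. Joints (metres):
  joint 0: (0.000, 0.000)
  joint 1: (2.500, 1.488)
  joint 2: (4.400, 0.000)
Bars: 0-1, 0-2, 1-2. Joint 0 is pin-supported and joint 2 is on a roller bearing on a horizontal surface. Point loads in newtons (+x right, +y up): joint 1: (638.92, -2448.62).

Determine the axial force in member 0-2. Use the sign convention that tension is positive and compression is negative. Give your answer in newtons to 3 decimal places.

N=3 nodes, M=3 members, R=3 reactions → 2N=6, M+R=6
member 0 (0-1): L=2.9093, (cx,cy)=(0.8593,0.5115)
member 1 (0-2): L=4.4000, (cx,cy)=(1.0000,0.0000)
member 2 (1-2): L=2.4133, (cx,cy)=(0.7873,-0.6166)
solve A·x = −loads:
  F[0-1] = -1644.8755 N (compression)
  F[0-2] = +2052.3735 N (tension)
  F[1-2] = -2606.8668 N (compression)
  Rx@0 = -638.9200 N
  Ry@0 = +841.2875 N
  Ry@2 = +1607.3325 N

2052.373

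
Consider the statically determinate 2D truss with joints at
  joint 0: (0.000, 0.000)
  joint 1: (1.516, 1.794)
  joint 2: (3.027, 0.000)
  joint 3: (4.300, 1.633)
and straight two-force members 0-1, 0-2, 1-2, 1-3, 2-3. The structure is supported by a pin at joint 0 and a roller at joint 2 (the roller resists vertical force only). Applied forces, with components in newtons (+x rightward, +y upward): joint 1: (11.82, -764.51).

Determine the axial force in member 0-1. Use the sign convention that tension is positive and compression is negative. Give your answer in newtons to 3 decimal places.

N=4 nodes, M=5 members, R=3 reactions → 2N=8, M+R=8
member 0 (0-1): L=2.3488, (cx,cy)=(0.6454,0.7638)
member 1 (0-2): L=3.0270, (cx,cy)=(1.0000,0.0000)
member 2 (1-2): L=2.3455, (cx,cy)=(0.6442,-0.7649)
member 3 (1-3): L=2.7887, (cx,cy)=(0.9983,-0.0577)
member 4 (2-3): L=2.0706, (cx,cy)=(0.6148,0.7887)
solve A·x = −loads:
  F[0-1] = -490.4626 N (compression)
  F[0-2] = +328.3871 N (tension)
  F[1-2] = -509.7584 N (compression)
  F[1-3] = +0.0000 N (tension)
  F[2-3] = -0.0000 N (compression)
  Rx@0 = -11.8200 N
  Ry@0 = +374.6183 N
  Ry@2 = +389.8917 N

-490.463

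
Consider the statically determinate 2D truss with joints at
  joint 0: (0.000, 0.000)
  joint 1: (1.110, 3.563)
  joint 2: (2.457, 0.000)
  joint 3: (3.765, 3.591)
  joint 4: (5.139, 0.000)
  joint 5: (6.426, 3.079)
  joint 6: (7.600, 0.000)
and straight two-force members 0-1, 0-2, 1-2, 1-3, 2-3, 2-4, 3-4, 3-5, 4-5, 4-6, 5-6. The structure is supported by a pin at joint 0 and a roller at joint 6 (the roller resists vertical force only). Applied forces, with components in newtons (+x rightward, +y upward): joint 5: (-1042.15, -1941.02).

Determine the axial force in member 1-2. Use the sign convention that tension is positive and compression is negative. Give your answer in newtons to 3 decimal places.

N=7 nodes, M=11 members, R=3 reactions → 2N=14, M+R=14
member 0 (0-1): L=3.7319, (cx,cy)=(0.2974,0.9547)
member 1 (0-2): L=2.4570, (cx,cy)=(1.0000,0.0000)
member 2 (1-2): L=3.8091, (cx,cy)=(0.3536,-0.9354)
member 3 (1-3): L=2.6551, (cx,cy)=(0.9999,0.0105)
member 4 (2-3): L=3.8218, (cx,cy)=(0.3422,0.9396)
member 5 (2-4): L=2.6820, (cx,cy)=(1.0000,0.0000)
member 6 (3-4): L=3.8449, (cx,cy)=(0.3574,-0.9340)
member 7 (3-5): L=2.7098, (cx,cy)=(0.9820,-0.1889)
member 8 (4-5): L=3.3372, (cx,cy)=(0.3857,0.9226)
member 9 (4-6): L=2.4610, (cx,cy)=(1.0000,0.0000)
member 10 (5-6): L=3.2952, (cx,cy)=(0.3563,-0.9344)
solve A·x = −loads:
  F[0-1] = -756.2719 N (compression)
  F[0-2] = -817.2077 N (compression)
  F[1-2] = +766.3288 N (tension)
  F[1-3] = -495.9630 N (compression)
  F[2-3] = -762.8848 N (compression)
  F[2-4] = -285.1193 N (compression)
  F[3-4] = +1002.8837 N (tension)
  F[3-5] = -1135.8783 N (compression)
  F[4-5] = -1015.1944 N (compression)
  F[4-6] = +464.7864 N (tension)
  F[5-6] = -1304.5796 N (compression)
  Rx@0 = +1042.1500 N
  Ry@0 = +722.0444 N
  Ry@6 = +1218.9756 N

766.329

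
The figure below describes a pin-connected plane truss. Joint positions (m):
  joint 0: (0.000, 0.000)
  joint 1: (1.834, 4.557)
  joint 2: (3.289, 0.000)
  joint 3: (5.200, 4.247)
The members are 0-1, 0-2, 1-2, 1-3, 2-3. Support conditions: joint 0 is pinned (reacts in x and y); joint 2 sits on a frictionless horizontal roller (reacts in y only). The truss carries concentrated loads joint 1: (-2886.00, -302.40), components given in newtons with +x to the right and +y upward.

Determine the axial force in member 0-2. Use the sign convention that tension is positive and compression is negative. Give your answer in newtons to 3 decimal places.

N=4 nodes, M=5 members, R=3 reactions → 2N=8, M+R=8
member 0 (0-1): L=4.9122, (cx,cy)=(0.3734,0.9277)
member 1 (0-2): L=3.2890, (cx,cy)=(1.0000,0.0000)
member 2 (1-2): L=4.7836, (cx,cy)=(0.3042,-0.9526)
member 3 (1-3): L=3.3802, (cx,cy)=(0.9958,-0.0917)
member 4 (2-3): L=4.6571, (cx,cy)=(0.4103,0.9119)
solve A·x = −loads:
  F[0-1] = -4454.5230 N (compression)
  F[0-2] = -1222.8798 N (compression)
  F[1-2] = +4020.4982 N (tension)
  F[1-3] = -0.0000 N (tension)
  F[2-3] = +0.0000 N (tension)
  Rx@0 = +2886.0000 N
  Ry@0 = +4132.4092 N
  Ry@2 = -3830.0092 N

-1222.880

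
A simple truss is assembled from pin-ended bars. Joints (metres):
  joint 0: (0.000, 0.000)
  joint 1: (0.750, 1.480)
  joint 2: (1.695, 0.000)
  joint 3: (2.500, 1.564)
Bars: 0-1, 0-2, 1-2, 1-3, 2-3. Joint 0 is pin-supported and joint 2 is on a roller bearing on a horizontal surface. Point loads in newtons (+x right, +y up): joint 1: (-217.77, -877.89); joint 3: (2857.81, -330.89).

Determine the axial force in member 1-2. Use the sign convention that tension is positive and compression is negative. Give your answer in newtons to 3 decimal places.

-3373.544

N=4 nodes, M=5 members, R=3 reactions → 2N=8, M+R=8
member 0 (0-1): L=1.6592, (cx,cy)=(0.4520,0.8920)
member 1 (0-2): L=1.6950, (cx,cy)=(1.0000,0.0000)
member 2 (1-2): L=1.7560, (cx,cy)=(0.5382,-0.8428)
member 3 (1-3): L=1.7520, (cx,cy)=(0.9988,0.0479)
member 4 (2-3): L=1.7590, (cx,cy)=(0.4576,0.8891)
solve A·x = −loads:
  F[0-1] = +2370.5055 N (tension)
  F[0-2] = +1568.5034 N (tension)
  F[1-2] = -3373.5441 N (compression)
  F[1-3] = +3108.4033 N (tension)
  F[2-3] = -539.7621 N (compression)
  Rx@0 = -2640.0400 N
  Ry@0 = -2114.4989 N
  Ry@2 = +3323.2789 N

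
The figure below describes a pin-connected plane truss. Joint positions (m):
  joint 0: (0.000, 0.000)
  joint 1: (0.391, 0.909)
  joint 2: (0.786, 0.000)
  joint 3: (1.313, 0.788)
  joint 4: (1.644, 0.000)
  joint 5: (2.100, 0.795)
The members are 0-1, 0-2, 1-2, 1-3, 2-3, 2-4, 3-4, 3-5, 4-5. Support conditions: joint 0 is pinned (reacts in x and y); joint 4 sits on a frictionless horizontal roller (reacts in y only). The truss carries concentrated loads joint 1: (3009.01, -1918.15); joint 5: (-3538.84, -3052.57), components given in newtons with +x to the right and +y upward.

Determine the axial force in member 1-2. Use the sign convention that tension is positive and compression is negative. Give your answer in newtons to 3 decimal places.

-951.652

N=6 nodes, M=9 members, R=3 reactions → 2N=12, M+R=12
member 0 (0-1): L=0.9895, (cx,cy)=(0.3951,0.9186)
member 1 (0-2): L=0.7860, (cx,cy)=(1.0000,0.0000)
member 2 (1-2): L=0.9911, (cx,cy)=(0.3985,-0.9172)
member 3 (1-3): L=0.9299, (cx,cy)=(0.9915,-0.1301)
member 4 (2-3): L=0.9480, (cx,cy)=(0.5559,0.8312)
member 5 (2-4): L=0.8580, (cx,cy)=(1.0000,0.0000)
member 6 (3-4): L=0.8547, (cx,cy)=(0.3873,-0.9220)
member 7 (3-5): L=0.7870, (cx,cy)=(1.0000,0.0089)
member 8 (4-5): L=0.9165, (cx,cy)=(0.4975,0.8674)
solve A·x = −loads:
  F[0-1] = -721.5255 N (compression)
  F[0-2] = -244.7274 N (compression)
  F[1-2] = -951.6521 N (compression)
  F[1-3] = -2939.8336 N (compression)
  F[2-3] = +1050.0098 N (tension)
  F[2-4] = -1207.7184 N (compression)
  F[3-4] = -1378.9298 N (compression)
  F[3-5] = -1797.1714 N (compression)
  F[4-5] = -3500.6441 N (compression)
  Rx@0 = +529.8300 N
  Ry@0 = +662.8088 N
  Ry@4 = +4307.9112 N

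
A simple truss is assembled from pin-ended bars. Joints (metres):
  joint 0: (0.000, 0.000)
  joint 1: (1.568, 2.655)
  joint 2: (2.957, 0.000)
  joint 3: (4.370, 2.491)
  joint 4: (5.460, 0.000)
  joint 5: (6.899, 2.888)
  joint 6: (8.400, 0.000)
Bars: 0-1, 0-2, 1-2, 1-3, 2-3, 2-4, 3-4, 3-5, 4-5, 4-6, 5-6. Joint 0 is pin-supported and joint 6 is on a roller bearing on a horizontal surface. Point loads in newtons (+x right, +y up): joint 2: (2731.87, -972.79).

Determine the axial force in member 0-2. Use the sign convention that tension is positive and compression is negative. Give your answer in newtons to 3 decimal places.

N=7 nodes, M=11 members, R=3 reactions → 2N=14, M+R=14
member 0 (0-1): L=3.0834, (cx,cy)=(0.5085,0.8610)
member 1 (0-2): L=2.9570, (cx,cy)=(1.0000,0.0000)
member 2 (1-2): L=2.9964, (cx,cy)=(0.4636,-0.8861)
member 3 (1-3): L=2.8068, (cx,cy)=(0.9983,-0.0584)
member 4 (2-3): L=2.8639, (cx,cy)=(0.4934,0.8698)
member 5 (2-4): L=2.5030, (cx,cy)=(1.0000,0.0000)
member 6 (3-4): L=2.7190, (cx,cy)=(0.4009,-0.9161)
member 7 (3-5): L=2.5600, (cx,cy)=(0.9879,0.1551)
member 8 (4-5): L=3.2266, (cx,cy)=(0.4460,0.8950)
member 9 (4-6): L=2.9400, (cx,cy)=(1.0000,0.0000)
member 10 (5-6): L=3.2548, (cx,cy)=(0.4612,-0.8873)
solve A·x = −loads:
  F[0-1] = -732.0659 N (compression)
  F[0-2] = +3104.1414 N (tension)
  F[1-2] = +759.2354 N (tension)
  F[1-3] = -725.4605 N (compression)
  F[2-3] = +344.9693 N (tension)
  F[2-4] = +554.0162 N (tension)
  F[3-4] = -438.5979 N (compression)
  F[3-5] = -382.8239 N (compression)
  F[4-5] = +448.9305 N (tension)
  F[4-6] = +177.9814 N (tension)
  F[5-6] = -385.9354 N (compression)
  Rx@0 = -2731.8700 N
  Ry@0 = +630.3448 N
  Ry@6 = +342.4452 N

3104.141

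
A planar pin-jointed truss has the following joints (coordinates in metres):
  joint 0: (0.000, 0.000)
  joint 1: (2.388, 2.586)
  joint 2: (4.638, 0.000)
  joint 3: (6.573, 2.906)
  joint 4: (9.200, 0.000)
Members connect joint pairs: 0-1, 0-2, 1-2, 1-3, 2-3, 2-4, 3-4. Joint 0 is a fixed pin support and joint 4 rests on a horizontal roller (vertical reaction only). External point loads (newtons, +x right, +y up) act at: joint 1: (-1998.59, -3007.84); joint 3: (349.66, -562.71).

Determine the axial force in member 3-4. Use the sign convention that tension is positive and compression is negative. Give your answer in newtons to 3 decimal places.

N=5 nodes, M=7 members, R=3 reactions → 2N=10, M+R=10
member 0 (0-1): L=3.5199, (cx,cy)=(0.6784,0.7347)
member 1 (0-2): L=4.6380, (cx,cy)=(1.0000,0.0000)
member 2 (1-2): L=3.4278, (cx,cy)=(0.6564,-0.7544)
member 3 (1-3): L=4.1972, (cx,cy)=(0.9971,0.0762)
member 4 (2-3): L=3.4913, (cx,cy)=(0.5542,0.8324)
member 5 (2-4): L=4.5620, (cx,cy)=(1.0000,0.0000)
member 6 (3-4): L=3.9174, (cx,cy)=(0.6706,-0.7418)
solve A·x = −loads:
  F[0-1] = -3864.4665 N (compression)
  F[0-2] = +972.8079 N (tension)
  F[1-2] = -268.9137 N (compression)
  F[1-3] = -447.9379 N (compression)
  F[2-3] = +243.7328 N (tension)
  F[2-4] = +661.2083 N (tension)
  F[3-4] = -985.9965 N (compression)
  Rx@0 = +1648.9300 N
  Ry@0 = +2839.1182 N
  Ry@4 = +731.4318 N

-985.996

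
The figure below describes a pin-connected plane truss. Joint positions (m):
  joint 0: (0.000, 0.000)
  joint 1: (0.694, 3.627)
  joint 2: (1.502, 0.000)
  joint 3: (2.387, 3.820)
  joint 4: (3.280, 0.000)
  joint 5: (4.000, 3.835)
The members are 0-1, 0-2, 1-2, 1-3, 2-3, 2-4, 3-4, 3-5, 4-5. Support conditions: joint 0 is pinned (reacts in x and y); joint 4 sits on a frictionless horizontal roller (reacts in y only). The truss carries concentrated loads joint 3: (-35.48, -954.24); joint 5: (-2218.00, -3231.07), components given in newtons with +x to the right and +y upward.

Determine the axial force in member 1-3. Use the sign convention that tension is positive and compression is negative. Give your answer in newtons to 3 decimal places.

-888.215

N=6 nodes, M=9 members, R=3 reactions → 2N=12, M+R=12
member 0 (0-1): L=3.6928, (cx,cy)=(0.1879,0.9822)
member 1 (0-2): L=1.5020, (cx,cy)=(1.0000,0.0000)
member 2 (1-2): L=3.7159, (cx,cy)=(0.2174,-0.9761)
member 3 (1-3): L=1.7040, (cx,cy)=(0.9936,0.1133)
member 4 (2-3): L=3.9212, (cx,cy)=(0.2257,0.9742)
member 5 (2-4): L=1.7780, (cx,cy)=(1.0000,0.0000)
member 6 (3-4): L=3.9230, (cx,cy)=(0.2276,-0.9737)
member 7 (3-5): L=1.6131, (cx,cy)=(1.0000,0.0093)
member 8 (4-5): L=3.9020, (cx,cy)=(0.1845,0.9828)
solve A·x = −loads:
  F[0-1] = -2224.8035 N (compression)
  F[0-2] = -1835.3653 N (compression)
  F[1-2] = +2135.6576 N (tension)
  F[1-3] = -888.2150 N (compression)
  F[2-3] = -2139.7691 N (compression)
  F[2-4] = -888.0401 N (compression)
  F[3-4] = +1248.6920 N (tension)
  F[3-5] = -1614.2726 N (compression)
  F[4-5] = -3272.2478 N (compression)
  Rx@0 = +2253.4800 N
  Ry@0 = +2185.1614 N
  Ry@4 = +2000.1486 N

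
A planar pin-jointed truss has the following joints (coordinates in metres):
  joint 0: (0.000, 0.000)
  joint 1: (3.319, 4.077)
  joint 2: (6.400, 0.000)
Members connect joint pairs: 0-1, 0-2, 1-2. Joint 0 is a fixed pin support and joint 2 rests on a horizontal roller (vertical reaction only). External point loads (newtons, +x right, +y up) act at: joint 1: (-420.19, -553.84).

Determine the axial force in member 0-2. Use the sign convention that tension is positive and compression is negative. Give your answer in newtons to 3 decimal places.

14.769

N=3 nodes, M=3 members, R=3 reactions → 2N=6, M+R=6
member 0 (0-1): L=5.2572, (cx,cy)=(0.6313,0.7755)
member 1 (0-2): L=6.4000, (cx,cy)=(1.0000,0.0000)
member 2 (1-2): L=5.1102, (cx,cy)=(0.6029,-0.7978)
solve A·x = −loads:
  F[0-1] = -688.9572 N (compression)
  F[0-2] = +14.7693 N (tension)
  F[1-2] = -24.4968 N (compression)
  Rx@0 = +420.1900 N
  Ry@0 = +534.2962 N
  Ry@2 = +19.5438 N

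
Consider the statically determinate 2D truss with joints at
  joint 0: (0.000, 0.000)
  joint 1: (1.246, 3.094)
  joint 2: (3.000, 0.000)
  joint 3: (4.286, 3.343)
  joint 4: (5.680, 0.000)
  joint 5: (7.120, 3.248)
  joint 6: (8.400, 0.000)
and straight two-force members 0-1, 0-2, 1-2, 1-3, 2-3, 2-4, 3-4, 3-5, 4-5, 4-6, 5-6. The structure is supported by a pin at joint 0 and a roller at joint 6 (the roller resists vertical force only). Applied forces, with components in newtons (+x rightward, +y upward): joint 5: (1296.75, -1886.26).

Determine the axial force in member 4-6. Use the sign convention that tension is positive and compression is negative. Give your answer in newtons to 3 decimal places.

N=7 nodes, M=11 members, R=3 reactions → 2N=14, M+R=14
member 0 (0-1): L=3.3355, (cx,cy)=(0.3736,0.9276)
member 1 (0-2): L=3.0000, (cx,cy)=(1.0000,0.0000)
member 2 (1-2): L=3.5566, (cx,cy)=(0.4932,-0.8699)
member 3 (1-3): L=3.0502, (cx,cy)=(0.9967,0.0816)
member 4 (2-3): L=3.5818, (cx,cy)=(0.3590,0.9333)
member 5 (2-4): L=2.6800, (cx,cy)=(1.0000,0.0000)
member 6 (3-4): L=3.6220, (cx,cy)=(0.3849,-0.9230)
member 7 (3-5): L=2.8356, (cx,cy)=(0.9994,-0.0335)
member 8 (4-5): L=3.5529, (cx,cy)=(0.4053,0.9142)
member 9 (4-6): L=2.7200, (cx,cy)=(1.0000,0.0000)
member 10 (5-6): L=3.4911, (cx,cy)=(0.3666,-0.9304)
solve A·x = −loads:
  F[0-1] = +230.6798 N (tension)
  F[0-2] = +1210.5771 N (tension)
  F[1-2] = -227.3045 N (compression)
  F[1-3] = +198.9363 N (tension)
  F[2-3] = +211.8662 N (tension)
  F[2-4] = +1022.4102 N (tension)
  F[3-4] = -245.2299 N (compression)
  F[3-5] = +368.9286 N (tension)
  F[4-5] = +247.5873 N (tension)
  F[4-6] = +827.6808 N (tension)
  F[5-6] = -2257.4461 N (compression)
  Rx@0 = -1296.7500 N
  Ry@0 = -213.9799 N
  Ry@6 = +2100.2399 N

827.681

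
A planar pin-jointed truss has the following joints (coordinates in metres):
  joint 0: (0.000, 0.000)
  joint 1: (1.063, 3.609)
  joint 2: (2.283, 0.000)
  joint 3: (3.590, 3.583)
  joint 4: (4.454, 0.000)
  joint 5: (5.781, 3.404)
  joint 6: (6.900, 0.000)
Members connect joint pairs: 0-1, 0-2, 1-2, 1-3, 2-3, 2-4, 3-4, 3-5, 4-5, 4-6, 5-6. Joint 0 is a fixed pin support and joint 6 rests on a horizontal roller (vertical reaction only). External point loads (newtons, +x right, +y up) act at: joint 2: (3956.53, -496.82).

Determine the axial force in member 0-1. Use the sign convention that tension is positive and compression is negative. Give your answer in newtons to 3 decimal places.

N=7 nodes, M=11 members, R=3 reactions → 2N=14, M+R=14
member 0 (0-1): L=3.7623, (cx,cy)=(0.2825,0.9593)
member 1 (0-2): L=2.2830, (cx,cy)=(1.0000,0.0000)
member 2 (1-2): L=3.8096, (cx,cy)=(0.3202,-0.9473)
member 3 (1-3): L=2.5271, (cx,cy)=(0.9999,-0.0103)
member 4 (2-3): L=3.8139, (cx,cy)=(0.3427,0.9394)
member 5 (2-4): L=2.1710, (cx,cy)=(1.0000,0.0000)
member 6 (3-4): L=3.6857, (cx,cy)=(0.2344,-0.9721)
member 7 (3-5): L=2.1983, (cx,cy)=(0.9967,-0.0814)
member 8 (4-5): L=3.6535, (cx,cy)=(0.3632,0.9317)
member 9 (4-6): L=2.4460, (cx,cy)=(1.0000,0.0000)
member 10 (5-6): L=3.5832, (cx,cy)=(0.3123,-0.9500)
solve A·x = −loads:
  F[0-1] = -346.5577 N (compression)
  F[0-2] = +4054.4466 N (tension)
  F[1-2] = +353.2101 N (tension)
  F[1-3] = -211.0401 N (compression)
  F[2-3] = +172.6666 N (tension)
  F[2-4] = +151.8578 N (tension)
  F[3-4] = -159.4740 N (compression)
  F[3-5] = -114.8554 N (compression)
  F[4-5] = +166.3940 N (tension)
  F[4-6] = +54.0376 N (tension)
  F[5-6] = -173.0367 N (compression)
  Rx@0 = -3956.5300 N
  Ry@0 = +332.4374 N
  Ry@6 = +164.3826 N

-346.558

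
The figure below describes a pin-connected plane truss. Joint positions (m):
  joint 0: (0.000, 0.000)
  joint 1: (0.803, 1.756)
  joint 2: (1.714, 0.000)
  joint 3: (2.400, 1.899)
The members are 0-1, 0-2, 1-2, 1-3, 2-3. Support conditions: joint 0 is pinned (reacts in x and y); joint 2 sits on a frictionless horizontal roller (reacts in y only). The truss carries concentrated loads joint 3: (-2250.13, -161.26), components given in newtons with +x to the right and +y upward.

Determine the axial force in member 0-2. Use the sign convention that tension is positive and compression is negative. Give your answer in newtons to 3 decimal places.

-1139.623

N=4 nodes, M=5 members, R=3 reactions → 2N=8, M+R=8
member 0 (0-1): L=1.9309, (cx,cy)=(0.4159,0.9094)
member 1 (0-2): L=1.7140, (cx,cy)=(1.0000,0.0000)
member 2 (1-2): L=1.9782, (cx,cy)=(0.4605,-0.8877)
member 3 (1-3): L=1.6034, (cx,cy)=(0.9960,0.0892)
member 4 (2-3): L=2.0191, (cx,cy)=(0.3398,0.9405)
solve A·x = −loads:
  F[0-1] = -2670.3222 N (compression)
  F[0-2] = -1139.6234 N (compression)
  F[1-2] = +2507.3114 N (tension)
  F[1-3] = -2274.2088 N (compression)
  F[2-3] = +44.1968 N (tension)
  Rx@0 = +2250.1300 N
  Ry@0 = +2428.4554 N
  Ry@2 = -2267.1954 N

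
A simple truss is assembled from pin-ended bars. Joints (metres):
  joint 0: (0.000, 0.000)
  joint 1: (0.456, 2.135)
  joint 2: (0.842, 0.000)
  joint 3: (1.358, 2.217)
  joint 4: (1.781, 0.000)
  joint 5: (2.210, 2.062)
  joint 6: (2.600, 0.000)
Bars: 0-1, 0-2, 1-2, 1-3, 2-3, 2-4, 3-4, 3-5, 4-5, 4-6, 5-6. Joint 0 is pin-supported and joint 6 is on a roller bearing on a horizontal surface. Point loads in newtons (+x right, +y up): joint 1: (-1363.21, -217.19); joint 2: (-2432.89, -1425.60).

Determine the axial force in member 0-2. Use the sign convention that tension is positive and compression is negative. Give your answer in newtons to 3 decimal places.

N=7 nodes, M=11 members, R=3 reactions → 2N=14, M+R=14
member 0 (0-1): L=2.1832, (cx,cy)=(0.2089,0.9779)
member 1 (0-2): L=0.8420, (cx,cy)=(1.0000,0.0000)
member 2 (1-2): L=2.1696, (cx,cy)=(0.1779,-0.9840)
member 3 (1-3): L=0.9057, (cx,cy)=(0.9959,0.0905)
member 4 (2-3): L=2.2763, (cx,cy)=(0.2267,0.9740)
member 5 (2-4): L=0.9390, (cx,cy)=(1.0000,0.0000)
member 6 (3-4): L=2.2570, (cx,cy)=(0.1874,-0.9823)
member 7 (3-5): L=0.8660, (cx,cy)=(0.9839,-0.1790)
member 8 (4-5): L=2.1062, (cx,cy)=(0.2037,0.9790)
member 9 (4-6): L=0.8190, (cx,cy)=(1.0000,0.0000)
member 10 (5-6): L=2.0986, (cx,cy)=(0.1858,-0.9826)
solve A·x = −loads:
  F[0-1] = -2313.4563 N (compression)
  F[0-2] = -3312.8835 N (compression)
  F[1-2] = +2124.7697 N (tension)
  F[1-3] = +504.0416 N (tension)
  F[2-3] = -683.0537 N (compression)
  F[2-4] = -347.1316 N (compression)
  F[3-4] = +586.8968 N (tension)
  F[3-5] = +241.0291 N (tension)
  F[4-5] = -588.8418 N (compression)
  F[4-6] = -117.1964 N (compression)
  F[5-6] = +630.6240 N (tension)
  Rx@0 = +3796.1000 N
  Ry@0 = +2262.4283 N
  Ry@6 = -619.6383 N

-3312.883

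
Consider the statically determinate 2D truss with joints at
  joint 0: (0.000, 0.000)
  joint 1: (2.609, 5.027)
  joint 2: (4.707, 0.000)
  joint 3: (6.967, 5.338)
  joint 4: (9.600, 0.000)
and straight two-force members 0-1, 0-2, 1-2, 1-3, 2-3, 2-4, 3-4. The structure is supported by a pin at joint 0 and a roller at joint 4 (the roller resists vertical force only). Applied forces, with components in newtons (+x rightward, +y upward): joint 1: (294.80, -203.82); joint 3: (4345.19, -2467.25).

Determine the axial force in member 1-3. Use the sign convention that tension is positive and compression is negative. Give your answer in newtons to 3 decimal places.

1386.834

N=5 nodes, M=7 members, R=3 reactions → 2N=10, M+R=10
member 0 (0-1): L=5.6637, (cx,cy)=(0.4607,0.8876)
member 1 (0-2): L=4.7070, (cx,cy)=(1.0000,0.0000)
member 2 (1-2): L=5.4472, (cx,cy)=(0.3851,-0.9229)
member 3 (1-3): L=4.3691, (cx,cy)=(0.9975,0.0712)
member 4 (2-3): L=5.7967, (cx,cy)=(0.3899,0.9209)
member 5 (2-4): L=4.8930, (cx,cy)=(1.0000,0.0000)
member 6 (3-4): L=5.9521, (cx,cy)=(0.4424,-0.8968)
solve A·x = −loads:
  F[0-1] = +1966.4183 N (tension)
  F[0-2] = +3734.1552 N (tension)
  F[1-2] = -2005.1463 N (compression)
  F[1-3] = +1386.8343 N (tension)
  F[2-3] = +2009.4726 N (tension)
  F[2-4] = +2178.4277 N (tension)
  F[3-4] = -4924.4653 N (compression)
  Rx@0 = -4639.9900 N
  Ry@0 = -1745.3551 N
  Ry@4 = +4416.4251 N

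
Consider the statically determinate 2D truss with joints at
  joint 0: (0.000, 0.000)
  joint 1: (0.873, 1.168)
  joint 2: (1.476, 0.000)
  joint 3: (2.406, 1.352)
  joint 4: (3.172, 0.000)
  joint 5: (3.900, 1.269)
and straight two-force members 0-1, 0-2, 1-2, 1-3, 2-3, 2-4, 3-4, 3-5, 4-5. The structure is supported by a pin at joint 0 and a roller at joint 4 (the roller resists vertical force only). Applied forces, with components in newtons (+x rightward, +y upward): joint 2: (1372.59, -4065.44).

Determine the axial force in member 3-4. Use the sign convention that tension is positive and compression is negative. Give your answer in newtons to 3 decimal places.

N=6 nodes, M=9 members, R=3 reactions → 2N=12, M+R=12
member 0 (0-1): L=1.4582, (cx,cy)=(0.5987,0.8010)
member 1 (0-2): L=1.4760, (cx,cy)=(1.0000,0.0000)
member 2 (1-2): L=1.3145, (cx,cy)=(0.4587,-0.8886)
member 3 (1-3): L=1.5440, (cx,cy)=(0.9929,0.1192)
member 4 (2-3): L=1.6410, (cx,cy)=(0.5667,0.8239)
member 5 (2-4): L=1.6960, (cx,cy)=(1.0000,0.0000)
member 6 (3-4): L=1.5539, (cx,cy)=(0.4929,-0.8701)
member 7 (3-5): L=1.4963, (cx,cy)=(0.9985,-0.0555)
member 8 (4-5): L=1.4630, (cx,cy)=(0.4976,0.8674)
solve A·x = −loads:
  F[0-1] = -2713.7827 N (compression)
  F[0-2] = +2997.2842 N (tension)
  F[1-2] = +2096.8966 N (tension)
  F[1-3] = -2605.1893 N (compression)
  F[2-3] = +2672.8975 N (tension)
  F[2-4] = +1071.7977 N (tension)
  F[3-4] = -2174.2628 N (compression)
  F[3-5] = +0.0000 N (tension)
  F[4-5] = -0.0000 N (compression)
  Rx@0 = -1372.5900 N
  Ry@0 = +2173.7031 N
  Ry@4 = +1891.7369 N

-2174.263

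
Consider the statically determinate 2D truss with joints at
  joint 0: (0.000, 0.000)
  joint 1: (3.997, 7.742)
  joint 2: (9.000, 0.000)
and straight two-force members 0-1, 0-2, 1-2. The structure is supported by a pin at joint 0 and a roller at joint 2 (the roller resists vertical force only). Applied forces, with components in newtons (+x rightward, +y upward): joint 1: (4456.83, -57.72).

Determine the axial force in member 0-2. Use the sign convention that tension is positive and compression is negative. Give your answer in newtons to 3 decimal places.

2494.067

N=3 nodes, M=3 members, R=3 reactions → 2N=6, M+R=6
member 0 (0-1): L=8.7129, (cx,cy)=(0.4587,0.8886)
member 1 (0-2): L=9.0000, (cx,cy)=(1.0000,0.0000)
member 2 (1-2): L=9.2178, (cx,cy)=(0.5428,-0.8399)
solve A·x = −loads:
  F[0-1] = +4278.5459 N (tension)
  F[0-2] = +2494.0674 N (tension)
  F[1-2] = -4595.2257 N (compression)
  Rx@0 = -4456.8300 N
  Ry@0 = -3801.7783 N
  Ry@2 = +3859.4983 N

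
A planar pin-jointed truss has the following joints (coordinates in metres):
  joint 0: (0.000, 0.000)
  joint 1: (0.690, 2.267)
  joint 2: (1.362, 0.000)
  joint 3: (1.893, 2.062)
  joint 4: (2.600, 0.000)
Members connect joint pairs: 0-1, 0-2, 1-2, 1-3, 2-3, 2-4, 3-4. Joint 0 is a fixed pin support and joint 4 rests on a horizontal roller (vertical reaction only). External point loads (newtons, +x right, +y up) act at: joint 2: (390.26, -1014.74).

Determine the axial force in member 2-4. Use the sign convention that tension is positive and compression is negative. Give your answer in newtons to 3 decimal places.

182.259

N=5 nodes, M=7 members, R=3 reactions → 2N=10, M+R=10
member 0 (0-1): L=2.3697, (cx,cy)=(0.2912,0.9567)
member 1 (0-2): L=1.3620, (cx,cy)=(1.0000,0.0000)
member 2 (1-2): L=2.3645, (cx,cy)=(0.2842,-0.9588)
member 3 (1-3): L=1.2203, (cx,cy)=(0.9858,-0.1680)
member 4 (2-3): L=2.1293, (cx,cy)=(0.2494,0.9684)
member 5 (2-4): L=1.2380, (cx,cy)=(1.0000,0.0000)
member 6 (3-4): L=2.1798, (cx,cy)=(0.3243,-0.9459)
solve A·x = −loads:
  F[0-1] = -505.0571 N (compression)
  F[0-2] = +537.3217 N (tension)
  F[1-2] = +558.2928 N (tension)
  F[1-3] = -310.1378 N (compression)
  F[2-3] = +495.1117 N (tension)
  F[2-4] = +182.2591 N (tension)
  F[3-4] = -561.9453 N (compression)
  Rx@0 = -390.2600 N
  Ry@0 = +483.1724 N
  Ry@4 = +531.5676 N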